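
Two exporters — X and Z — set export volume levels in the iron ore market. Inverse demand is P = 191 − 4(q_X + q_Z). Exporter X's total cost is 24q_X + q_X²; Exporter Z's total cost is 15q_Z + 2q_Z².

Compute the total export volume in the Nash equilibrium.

23

Exporter X's profit: π = q_X(191 − 4(q_X + q_Z)) − 24q_X − q_X².
∂π/∂q_X = 167 − 10q_X − 4q_Z = 0, so q_X = 16.7 − 0.4q_Z.
For Z: ∂π/∂q_Z = 176 − 12q_Z − 4q_X = 0 ⇒ q_Z = 44/3 − (1/3)q_X.
Solving the two reaction functions simultaneously: (1 − (−0.4)(−1/3))q_X = 16.7 − 0.4·(44/3), so (13/15)q_X = 65/6 and q_X = 12.5.
Then q_Z = 44/3 − (1/3)·12.5 = 10.5.
Total export volume: 12.5 + 10.5 = 23.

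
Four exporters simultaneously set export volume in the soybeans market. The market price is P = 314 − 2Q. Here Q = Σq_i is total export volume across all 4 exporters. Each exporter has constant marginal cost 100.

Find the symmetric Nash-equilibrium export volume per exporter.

A representative exporter's profit is π_i = q_i(314 − 2Q) − 100q_i, with Q = q_i + Σ_{j≠i} q_j.
First-order condition: 214 − 4q_i − 2Σ_{j≠i} q_j = 0.
In a symmetric equilibrium every exporter chooses the same q, so Σ_{j≠i} q_j = 3q. The condition becomes 214 − 10q = 0, giving q = 214/10 = 21.4.

21.4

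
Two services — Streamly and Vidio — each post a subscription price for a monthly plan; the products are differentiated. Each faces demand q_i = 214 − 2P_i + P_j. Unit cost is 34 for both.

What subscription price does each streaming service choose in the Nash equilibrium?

94

Streamly's profit: π = (P_{Streamly} − 34)(214 − 2P_{Streamly} + P_{Vidio}).
∂π/∂P_{Streamly} = 282 − 4P_{Streamly} + P_{Vidio} = 0 ⇒ P_{Streamly} = 70.5 + 0.25P_{Vidio}.
Setting P_{Streamly} = P_{Vidio} in the reaction function: P_{Streamly} = 70.5 + 0.25P_{Streamly}, so P_{Streamly} = 70.5 / 0.75 = 94.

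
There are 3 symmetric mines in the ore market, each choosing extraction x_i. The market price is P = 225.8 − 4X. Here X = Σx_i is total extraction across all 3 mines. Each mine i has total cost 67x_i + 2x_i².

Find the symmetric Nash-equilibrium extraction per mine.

7.94

A representative mine's profit is π_i = x_i(225.8 − 4X) − 67x_i − 2x_i², with X = x_i + Σ_{j≠i} x_j.
First-order condition: 158.8 − 12x_i − 4Σ_{j≠i} x_j = 0.
Imposing symmetry (x_j = x for all j) turns Σ_{j≠i} x_j into 2x, so 158.8 = 20x and x = 7.94.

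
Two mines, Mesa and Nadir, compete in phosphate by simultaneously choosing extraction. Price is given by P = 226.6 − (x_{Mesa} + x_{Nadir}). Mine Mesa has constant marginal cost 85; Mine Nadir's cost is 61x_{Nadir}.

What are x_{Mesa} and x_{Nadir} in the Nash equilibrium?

Mine Mesa's profit: π = x_{Mesa}(226.6 − (x_{Mesa} + x_{Nadir})) − 85x_{Mesa}.
∂π/∂x_{Mesa} = 141.6 − 2x_{Mesa} − x_{Nadir} = 0, so x_{Mesa} = 70.8 − 0.5x_{Nadir}.
By the same steps for Nadir: x_{Nadir} = 82.8 − 0.5x_{Mesa}.
Solving the two reaction functions simultaneously: (1 − (−0.5)(−0.5))x_{Mesa} = 70.8 − 0.5·82.8, so 0.75x_{Mesa} = 29.4 and x_{Mesa} = 39.2.
Then x_{Nadir} = 82.8 − 0.5·39.2 = 63.2.

39.2, 63.2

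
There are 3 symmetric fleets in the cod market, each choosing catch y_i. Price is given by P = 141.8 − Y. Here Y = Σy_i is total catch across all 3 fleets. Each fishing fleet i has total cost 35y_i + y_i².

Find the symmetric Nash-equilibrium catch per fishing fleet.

A representative fishing fleet's profit is π_i = y_i(141.8 − Y) − 35y_i − y_i², with Y = y_i + Σ_{j≠i} y_j.
First-order condition: 106.8 − 4y_i − Σ_{j≠i} y_j = 0.
Imposing symmetry (y_j = y for all j) turns Σ_{j≠i} y_j into 2y, so 106.8 = 6y and y = 17.8.

17.8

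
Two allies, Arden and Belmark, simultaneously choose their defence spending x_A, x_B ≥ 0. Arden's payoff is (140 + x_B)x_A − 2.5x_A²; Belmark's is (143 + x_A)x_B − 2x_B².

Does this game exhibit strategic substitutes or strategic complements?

Expanding Arden's payoff: 140x_A + x_Bx_A − 2.5x_A².
∂π/∂x_A = 140 + x_B − 5x_A = 0, so x_A = 28 + 0.2x_B.
The best-response slope dx_A/dx_B = 0.2 > 0: the reaction function is upward-sloping, so the choices are strategic complements.

strategic complements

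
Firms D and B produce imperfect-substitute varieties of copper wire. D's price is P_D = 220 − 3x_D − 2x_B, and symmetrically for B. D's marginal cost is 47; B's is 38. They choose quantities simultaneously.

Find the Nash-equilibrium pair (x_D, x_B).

21.0625, 23.3125

Firm D's profit: π = x_D(220 − 3x_D − 2x_B) − 47x_D.
∂π/∂x_D = 173 − 6x_D − 2x_B = 0 ⇒ x_D = 173/6 − (1/3)x_B.
Similarly x_B = 91/3 − (1/3)x_D.
Solving the two reaction functions simultaneously: (1 − (−1/3)(−1/3))x_D = 173/6 − (1/3)·(91/3), so (8/9)x_D = 337/18 and x_D = 21.0625.
Then x_B = 91/3 − (1/3)·21.0625 = 23.3125.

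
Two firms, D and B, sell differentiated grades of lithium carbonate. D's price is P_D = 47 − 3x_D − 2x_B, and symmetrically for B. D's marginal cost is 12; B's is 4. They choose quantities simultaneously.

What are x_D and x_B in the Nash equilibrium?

3.875, 5.875

Firm D's profit: π = x_D(47 − 3x_D − 2x_B) − 12x_D.
∂π/∂x_D = 35 − 6x_D − 2x_B = 0 ⇒ x_D = 35/6 − (1/3)x_B.
Similarly x_B = 43/6 − (1/3)x_D.
Substituting the second reaction function into the first: x_D = 35/6 − (1/3)(43/6 − (1/3)x_D), which gives (8/9)x_D = 31/9 ⇒ x_D = 3.875.
Then x_B = 43/6 − (1/3)·3.875 = 5.875.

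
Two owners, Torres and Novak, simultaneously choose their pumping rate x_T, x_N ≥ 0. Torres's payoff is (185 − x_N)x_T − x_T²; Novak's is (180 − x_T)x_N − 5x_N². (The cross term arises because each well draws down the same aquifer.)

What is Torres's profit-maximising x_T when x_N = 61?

62

Expanding Torres's payoff: 185x_T − x_Nx_T − x_T².
∂π/∂x_T = 185 − x_N − 2x_T = 0, so x_T = 92.5 − 0.5x_N.
At x_N = 61: x_T = 92.5 − 0.5·61 = 62.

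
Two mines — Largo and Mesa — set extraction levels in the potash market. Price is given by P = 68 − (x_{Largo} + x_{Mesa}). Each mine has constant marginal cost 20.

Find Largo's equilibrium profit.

Mine Largo's profit: π = x_{Largo}(68 − (x_{Largo} + x_{Mesa})) − 20x_{Largo}.
∂π/∂x_{Largo} = 48 − 2x_{Largo} − x_{Mesa} = 0, so x_{Largo} = 24 − 0.5x_{Mesa}.
Setting x_{Largo} = x_{Mesa} in the reaction function: x_{Largo} = 24 − 0.5x_{Largo}, so x_{Largo} = 24 / 1.5 = 16.
Price P = 68 − 32 = 36.
Largo's profit: (36 − 20)·16 = 256.

256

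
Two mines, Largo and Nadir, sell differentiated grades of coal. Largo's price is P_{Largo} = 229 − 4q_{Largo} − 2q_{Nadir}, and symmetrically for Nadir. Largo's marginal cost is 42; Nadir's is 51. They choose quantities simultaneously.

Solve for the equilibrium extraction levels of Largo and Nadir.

Mine Largo's profit: π = q_{Largo}(229 − 4q_{Largo} − 2q_{Nadir}) − 42q_{Largo}.
∂π/∂q_{Largo} = 187 − 8q_{Largo} − 2q_{Nadir} = 0 ⇒ q_{Largo} = 23.375 − 0.25q_{Nadir}.
Similarly q_{Nadir} = 22.25 − 0.25q_{Largo}.
Substituting the second reaction function into the first: q_{Largo} = 23.375 − 0.25(22.25 − 0.25q_{Largo}), which gives 0.9375q_{Largo} = 17.8125 ⇒ q_{Largo} = 19.
Then q_{Nadir} = 22.25 − 0.25·19 = 17.5.

19, 17.5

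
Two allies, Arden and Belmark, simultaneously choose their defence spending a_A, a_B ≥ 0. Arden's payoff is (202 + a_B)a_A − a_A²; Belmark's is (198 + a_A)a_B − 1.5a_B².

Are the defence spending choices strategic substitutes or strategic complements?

strategic complements

Expanding Arden's payoff: 202a_A + a_Ba_A − a_A².
∂π/∂a_A = 202 + a_B − 2a_A = 0, so a_A = 101 + 0.5a_B.
The best-response slope da_A/da_B = 0.5 > 0: the reaction function is upward-sloping, so the choices are strategic complements.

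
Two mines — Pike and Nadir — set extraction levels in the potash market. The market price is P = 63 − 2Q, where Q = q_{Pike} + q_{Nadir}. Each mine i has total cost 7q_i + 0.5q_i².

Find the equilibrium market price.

31

Mine Pike's profit: π = q_{Pike}(63 − 2(q_{Pike} + q_{Nadir})) − 7q_{Pike} − 0.5q_{Pike}².
∂π/∂q_{Pike} = 56 − 5q_{Pike} − 2q_{Nadir} = 0, so q_{Pike} = 11.2 − 0.4q_{Nadir}.
By symmetry q_{Nadir} = q_{Pike}; substituting into the reaction function, 1.4q_{Pike} = 11.2 and q_{Pike} = 8.
Equilibrium price: P = 63 − 2·16 = 31.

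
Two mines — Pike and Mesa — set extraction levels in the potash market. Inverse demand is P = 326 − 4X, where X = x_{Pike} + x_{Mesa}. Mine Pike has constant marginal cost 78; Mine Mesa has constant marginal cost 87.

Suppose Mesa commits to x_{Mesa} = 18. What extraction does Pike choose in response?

Mine Pike's profit: π = x_{Pike}(326 − 4(x_{Pike} + x_{Mesa})) − 78x_{Pike}.
∂π/∂x_{Pike} = 248 − 8x_{Pike} − 4x_{Mesa} = 0, so x_{Pike} = 31 − 0.5x_{Mesa}.
At x_{Mesa} = 18: x_{Pike} = 31 − 0.5·18 = 22.

22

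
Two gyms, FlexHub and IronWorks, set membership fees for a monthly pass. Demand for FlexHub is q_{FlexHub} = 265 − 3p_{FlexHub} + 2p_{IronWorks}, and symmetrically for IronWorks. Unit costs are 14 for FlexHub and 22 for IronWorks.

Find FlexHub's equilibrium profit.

FlexHub's profit: π = (p_{FlexHub} − 14)(265 − 3p_{FlexHub} + 2p_{IronWorks}).
∂π/∂p_{FlexHub} = 307 − 6p_{FlexHub} + 2p_{IronWorks} = 0 ⇒ p_{FlexHub} = 307/6 + (1/3)p_{IronWorks}.
Similarly p_{IronWorks} = 331/6 + (1/3)p_{FlexHub}.
Substituting the second reaction function into the first: p_{FlexHub} = 307/6 + (1/3)(331/6 + (1/3)p_{FlexHub}), which gives (8/9)p_{FlexHub} = 626/9 ⇒ p_{FlexHub} = 78.25.
Then p_{IronWorks} = 331/6 + (1/3)·78.25 = 81.25.
q_{FlexHub} = 265 − 3·78.25 + 2·81.25 = 192.75.
Profit = (78.25 − 14)·192.75 = 12384.1875.

12384.1875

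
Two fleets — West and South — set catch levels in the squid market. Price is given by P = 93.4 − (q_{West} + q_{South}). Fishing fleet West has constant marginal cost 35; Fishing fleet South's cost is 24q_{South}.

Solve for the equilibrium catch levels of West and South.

Fishing fleet West's profit: π = q_{West}(93.4 − (q_{West} + q_{South})) − 35q_{West}.
∂π/∂q_{West} = 58.4 − 2q_{West} − q_{South} = 0, so q_{West} = 29.2 − 0.5q_{South}.
By the same steps for South: q_{South} = 34.7 − 0.5q_{West}.
Plugging q_{South} into West's best response: q_{West} = 29.2 − 0.5(34.7 − 0.5q_{West}) ⇒ 0.75q_{West} = 11.85, so q_{West} = 15.8.
Then q_{South} = 34.7 − 0.5·15.8 = 26.8.

15.8, 26.8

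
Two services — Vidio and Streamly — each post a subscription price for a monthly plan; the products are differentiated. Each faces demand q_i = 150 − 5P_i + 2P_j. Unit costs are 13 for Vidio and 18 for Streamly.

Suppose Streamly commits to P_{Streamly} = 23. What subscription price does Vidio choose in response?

Vidio's profit: π = (P_{Vidio} − 13)(150 − 5P_{Vidio} + 2P_{Streamly}).
∂π/∂P_{Vidio} = 215 − 10P_{Vidio} + 2P_{Streamly} = 0 ⇒ P_{Vidio} = 21.5 + 0.2P_{Streamly}.
At P_{Streamly} = 23: P_{Vidio} = 21.5 + 0.2·23 = 26.1.

26.1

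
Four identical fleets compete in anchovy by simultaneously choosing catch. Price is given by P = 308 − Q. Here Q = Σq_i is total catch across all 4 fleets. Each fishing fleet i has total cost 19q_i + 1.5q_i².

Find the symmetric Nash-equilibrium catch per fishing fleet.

A representative fishing fleet's profit is π_i = q_i(308 − Q) − 19q_i − 1.5q_i², with Q = q_i + Σ_{j≠i} q_j.
First-order condition: 289 − 5q_i − Σ_{j≠i} q_j = 0.
In a symmetric equilibrium every fishing fleet chooses the same q, so Σ_{j≠i} q_j = 3q. The condition becomes 289 − 8q = 0, giving q = 289/8 = 36.125.

36.125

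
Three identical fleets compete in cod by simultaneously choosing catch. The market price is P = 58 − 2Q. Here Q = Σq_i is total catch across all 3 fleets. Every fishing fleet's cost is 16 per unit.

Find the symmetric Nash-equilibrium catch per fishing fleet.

A representative fishing fleet's profit is π_i = q_i(58 − 2Q) − 16q_i, with Q = q_i + Σ_{j≠i} q_j.
First-order condition: 42 − 4q_i − 2Σ_{j≠i} q_j = 0.
With identical fishing fleets, set every q_j = q: then 42 − 4q − 4q = 0, i.e. q = 42/8 = 5.25.

5.25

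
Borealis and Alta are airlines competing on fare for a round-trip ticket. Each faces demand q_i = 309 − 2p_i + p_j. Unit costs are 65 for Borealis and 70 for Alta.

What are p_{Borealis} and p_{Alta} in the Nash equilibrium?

Borealis's profit: π = (p_{Borealis} − 65)(309 − 2p_{Borealis} + p_{Alta}).
∂π/∂p_{Borealis} = 439 − 4p_{Borealis} + p_{Alta} = 0 ⇒ p_{Borealis} = 109.75 + 0.25p_{Alta}.
Similarly p_{Alta} = 112.25 + 0.25p_{Borealis}.
Plugging p_{Alta} into Borealis's best response: p_{Borealis} = 109.75 + 0.25(112.25 + 0.25p_{Borealis}) ⇒ 0.9375p_{Borealis} = 137.8125, so p_{Borealis} = 147.
Then p_{Alta} = 112.25 + 0.25·147 = 149.

147, 149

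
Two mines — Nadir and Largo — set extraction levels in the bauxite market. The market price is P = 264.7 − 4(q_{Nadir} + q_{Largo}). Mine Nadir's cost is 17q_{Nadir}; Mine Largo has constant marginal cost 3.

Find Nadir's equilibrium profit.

1517.1025

Mine Nadir's profit: π = q_{Nadir}(264.7 − 4(q_{Nadir} + q_{Largo})) − 17q_{Nadir}.
∂π/∂q_{Nadir} = 247.7 − 8q_{Nadir} − 4q_{Largo} = 0, so q_{Nadir} = 30.9625 − 0.5q_{Largo}.
By the same steps for Largo: q_{Largo} = 32.7125 − 0.5q_{Nadir}.
Substituting the second reaction function into the first: q_{Nadir} = 30.9625 − 0.5(32.7125 − 0.5q_{Nadir}), which gives 0.75q_{Nadir} = 2337/160 ⇒ q_{Nadir} = 19.475.
Then q_{Largo} = 32.7125 − 0.5·19.475 = 22.975.
Price P = 264.7 − 4·42.45 = 94.9.
Nadir's profit: (94.9 − 17)·19.475 = 1517.1025.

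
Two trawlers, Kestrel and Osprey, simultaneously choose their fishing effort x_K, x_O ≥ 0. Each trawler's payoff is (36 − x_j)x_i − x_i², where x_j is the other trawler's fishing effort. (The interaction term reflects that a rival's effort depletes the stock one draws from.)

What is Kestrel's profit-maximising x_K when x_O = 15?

10.5

Kestrel's payoff is (36 − x_O)x_K − x_K².
∂π/∂x_K = 36 − x_O − 2x_K = 0, so x_K = 18 − 0.5x_O.
At x_O = 15: x_K = 18 − 0.5·15 = 10.5.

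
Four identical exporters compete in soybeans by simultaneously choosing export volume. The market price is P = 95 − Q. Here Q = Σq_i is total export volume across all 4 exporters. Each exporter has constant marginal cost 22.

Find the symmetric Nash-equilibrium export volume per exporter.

14.6

A representative exporter's profit is π_i = q_i(95 − Q) − 22q_i, with Q = q_i + Σ_{j≠i} q_j.
First-order condition: 73 − 2q_i − Σ_{j≠i} q_j = 0.
In a symmetric equilibrium every exporter chooses the same q, so Σ_{j≠i} q_j = 3q. The condition becomes 73 − 5q = 0, giving q = 73/5 = 14.6.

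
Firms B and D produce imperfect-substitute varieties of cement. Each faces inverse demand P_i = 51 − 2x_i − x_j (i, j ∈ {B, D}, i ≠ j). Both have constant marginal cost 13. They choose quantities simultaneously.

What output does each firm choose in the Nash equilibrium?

7.6

Firm B's profit: π = x_B(51 − 2x_B − x_D) − 13x_B.
∂π/∂x_B = 38 − 4x_B − x_D = 0 ⇒ x_B = 9.5 − 0.25x_D.
The game is symmetric, so in equilibrium x_D = x_B: the reaction function gives 1.25x_B = 9.5, hence x_B = 7.6.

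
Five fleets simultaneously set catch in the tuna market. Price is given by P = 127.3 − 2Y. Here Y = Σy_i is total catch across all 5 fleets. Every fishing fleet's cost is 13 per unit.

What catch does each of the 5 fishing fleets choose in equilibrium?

9.525

A representative fishing fleet's profit is π_i = y_i(127.3 − 2Y) − 13y_i, with Y = y_i + Σ_{j≠i} y_j.
First-order condition: 114.3 − 4y_i − 2Σ_{j≠i} y_j = 0.
With identical fishing fleets, set every y_j = y: then 114.3 − 4y − 8y = 0, i.e. y = 114.3/12 = 9.525.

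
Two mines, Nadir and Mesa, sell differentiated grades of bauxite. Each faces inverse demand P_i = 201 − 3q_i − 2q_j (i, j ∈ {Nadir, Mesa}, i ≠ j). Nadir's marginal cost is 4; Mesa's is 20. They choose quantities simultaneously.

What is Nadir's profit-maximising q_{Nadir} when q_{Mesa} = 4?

Mine Nadir's profit: π = q_{Nadir}(201 − 3q_{Nadir} − 2q_{Mesa}) − 4q_{Nadir}.
∂π/∂q_{Nadir} = 197 − 6q_{Nadir} − 2q_{Mesa} = 0 ⇒ q_{Nadir} = 197/6 − (1/3)q_{Mesa}.
At q_{Mesa} = 4: q_{Nadir} = 197/6 − (1/3)·4 = 31.5.

31.5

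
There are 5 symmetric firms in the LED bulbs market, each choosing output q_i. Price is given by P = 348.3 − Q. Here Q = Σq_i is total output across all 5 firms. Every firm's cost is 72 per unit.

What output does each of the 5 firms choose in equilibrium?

46.05

A representative firm's profit is π_i = q_i(348.3 − Q) − 72q_i, with Q = q_i + Σ_{j≠i} q_j.
First-order condition: 276.3 − 2q_i − Σ_{j≠i} q_j = 0.
In a symmetric equilibrium every firm chooses the same q, so Σ_{j≠i} q_j = 4q. The condition becomes 276.3 − 6q = 0, giving q = 276.3/6 = 46.05.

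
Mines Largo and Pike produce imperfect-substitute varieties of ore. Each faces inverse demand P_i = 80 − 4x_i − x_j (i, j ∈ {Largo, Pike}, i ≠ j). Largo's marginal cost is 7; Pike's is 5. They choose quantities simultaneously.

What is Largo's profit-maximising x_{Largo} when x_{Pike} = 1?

9

Mine Largo's profit: π = x_{Largo}(80 − 4x_{Largo} − x_{Pike}) − 7x_{Largo}.
∂π/∂x_{Largo} = 73 − 8x_{Largo} − x_{Pike} = 0 ⇒ x_{Largo} = 9.125 − 0.125x_{Pike}.
At x_{Pike} = 1: x_{Largo} = 9.125 − 0.125·1 = 9.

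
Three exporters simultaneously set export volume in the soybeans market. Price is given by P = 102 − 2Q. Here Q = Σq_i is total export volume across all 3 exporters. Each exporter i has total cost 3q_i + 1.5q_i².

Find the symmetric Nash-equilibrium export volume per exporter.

9

A representative exporter's profit is π_i = q_i(102 − 2Q) − 3q_i − 1.5q_i², with Q = q_i + Σ_{j≠i} q_j.
First-order condition: 99 − 7q_i − 2Σ_{j≠i} q_j = 0.
With identical exporters, set every q_j = q: then 99 − 7q − 4q = 0, i.e. q = 99/11 = 9.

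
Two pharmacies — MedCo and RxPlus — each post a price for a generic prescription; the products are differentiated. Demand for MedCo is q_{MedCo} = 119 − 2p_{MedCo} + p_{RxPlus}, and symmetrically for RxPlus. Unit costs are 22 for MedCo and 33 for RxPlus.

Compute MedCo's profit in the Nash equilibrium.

2284.88

MedCo's profit: π = (p_{MedCo} − 22)(119 − 2p_{MedCo} + p_{RxPlus}).
∂π/∂p_{MedCo} = 163 − 4p_{MedCo} + p_{RxPlus} = 0 ⇒ p_{MedCo} = 40.75 + 0.25p_{RxPlus}.
Similarly p_{RxPlus} = 46.25 + 0.25p_{MedCo}.
Substituting the second reaction function into the first: p_{MedCo} = 40.75 + 0.25(46.25 + 0.25p_{MedCo}), which gives 0.9375p_{MedCo} = 52.3125 ⇒ p_{MedCo} = 55.8.
Then p_{RxPlus} = 46.25 + 0.25·55.8 = 60.2.
q_{MedCo} = 119 − 2·55.8 + 60.2 = 67.6.
Profit = (55.8 − 22)·67.6 = 2284.88.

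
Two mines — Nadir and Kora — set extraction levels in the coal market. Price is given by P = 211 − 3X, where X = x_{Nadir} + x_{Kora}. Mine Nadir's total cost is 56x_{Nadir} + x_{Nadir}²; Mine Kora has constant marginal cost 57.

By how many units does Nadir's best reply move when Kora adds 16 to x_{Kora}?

-6

Mine Nadir's profit: π = x_{Nadir}(211 − 3(x_{Nadir} + x_{Kora})) − 56x_{Nadir} − x_{Nadir}².
∂π/∂x_{Nadir} = 155 − 8x_{Nadir} − 3x_{Kora} = 0, so x_{Nadir} = 19.375 − 0.375x_{Kora}.
The reaction-function slope is −0.375, so a 16-unit rise in x_{Kora} moves x_{Nadir} by −0.375 × 16 = −6. Nadir's best response falls — the actions are strategic substitutes.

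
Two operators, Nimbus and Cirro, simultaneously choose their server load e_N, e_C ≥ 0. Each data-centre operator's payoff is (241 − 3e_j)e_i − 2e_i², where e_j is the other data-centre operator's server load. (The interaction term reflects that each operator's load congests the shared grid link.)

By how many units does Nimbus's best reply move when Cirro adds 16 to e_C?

-12

Nimbus's payoff is (241 − 3e_C)e_N − 2e_N².
∂π/∂e_N = 241 − 3e_C − 4e_N = 0, so e_N = 60.25 − 0.75e_C.
The reaction-function slope is −0.75, so a 16-unit rise in e_C moves e_N by −0.75 × 16 = −12. Nimbus's best response falls — the actions are strategic substitutes.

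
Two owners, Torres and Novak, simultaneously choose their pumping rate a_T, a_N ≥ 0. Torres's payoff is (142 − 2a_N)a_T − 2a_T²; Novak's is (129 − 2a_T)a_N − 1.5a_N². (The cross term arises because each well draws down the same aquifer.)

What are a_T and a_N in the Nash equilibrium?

Expanding Torres's payoff: 142a_T − 2a_Na_T − 2a_T².
∂π/∂a_T = 142 − 2a_N − 4a_T = 0, so a_T = 35.5 − 0.5a_N.
Likewise for Novak: a_N = 43 − (2/3)a_T.
Plugging a_N into Torres's best response: a_T = 35.5 − 0.5(43 − (2/3)a_T) ⇒ (2/3)a_T = 14, so a_T = 21.
Then a_N = 43 − (2/3)·21 = 29.

21, 29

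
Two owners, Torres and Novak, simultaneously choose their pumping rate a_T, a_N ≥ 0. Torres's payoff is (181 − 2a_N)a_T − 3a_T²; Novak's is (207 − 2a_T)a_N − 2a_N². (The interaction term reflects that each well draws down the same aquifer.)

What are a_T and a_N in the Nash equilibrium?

15.5, 44

Expanding Torres's payoff: 181a_T − 2a_Na_T − 3a_T².
∂π/∂a_T = 181 − 2a_N − 6a_T = 0, so a_T = 181/6 − (1/3)a_N.
Likewise for Novak: a_N = 51.75 − 0.5a_T.
Plugging a_N into Torres's best response: a_T = 181/6 − (1/3)(51.75 − 0.5a_T) ⇒ (5/6)a_T = 155/12, so a_T = 15.5.
Then a_N = 51.75 − 0.5·15.5 = 44.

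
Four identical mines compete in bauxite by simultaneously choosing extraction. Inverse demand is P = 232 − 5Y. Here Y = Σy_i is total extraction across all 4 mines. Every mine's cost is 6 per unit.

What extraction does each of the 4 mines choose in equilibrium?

A representative mine's profit is π_i = y_i(232 − 5Y) − 6y_i, with Y = y_i + Σ_{j≠i} y_j.
First-order condition: 226 − 10y_i − 5Σ_{j≠i} y_j = 0.
With identical mines, set every y_j = y: then 226 − 10y − 15y = 0, i.e. y = 226/25 = 9.04.

9.04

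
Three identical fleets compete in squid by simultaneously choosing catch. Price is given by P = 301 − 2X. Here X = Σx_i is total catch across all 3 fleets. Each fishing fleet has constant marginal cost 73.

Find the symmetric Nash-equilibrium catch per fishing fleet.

A representative fishing fleet's profit is π_i = x_i(301 − 2X) − 73x_i, with X = x_i + Σ_{j≠i} x_j.
First-order condition: 228 − 4x_i − 2Σ_{j≠i} x_j = 0.
With identical fishing fleets, set every x_j = x: then 228 − 4x − 4x = 0, i.e. x = 228/8 = 28.5.

28.5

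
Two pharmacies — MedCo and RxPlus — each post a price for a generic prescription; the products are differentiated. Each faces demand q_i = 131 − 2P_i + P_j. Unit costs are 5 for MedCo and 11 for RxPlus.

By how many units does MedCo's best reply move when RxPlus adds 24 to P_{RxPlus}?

MedCo's profit: π = (P_{MedCo} − 5)(131 − 2P_{MedCo} + P_{RxPlus}).
∂π/∂P_{MedCo} = 141 − 4P_{MedCo} + P_{RxPlus} = 0 ⇒ P_{MedCo} = 35.25 + 0.25P_{RxPlus}.
The reaction-function slope is 0.25, so a 24-unit rise in P_{RxPlus} moves P_{MedCo} by 0.25 × 24 = 6. MedCo's best response rises — the actions are strategic complements.

6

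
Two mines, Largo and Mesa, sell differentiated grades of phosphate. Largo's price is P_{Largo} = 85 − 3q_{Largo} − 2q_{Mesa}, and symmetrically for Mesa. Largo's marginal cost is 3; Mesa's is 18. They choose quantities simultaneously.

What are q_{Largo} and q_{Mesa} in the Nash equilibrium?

Mine Largo's profit: π = q_{Largo}(85 − 3q_{Largo} − 2q_{Mesa}) − 3q_{Largo}.
∂π/∂q_{Largo} = 82 − 6q_{Largo} − 2q_{Mesa} = 0 ⇒ q_{Largo} = 41/3 − (1/3)q_{Mesa}.
Similarly q_{Mesa} = 67/6 − (1/3)q_{Largo}.
Substituting the second reaction function into the first: q_{Largo} = 41/3 − (1/3)(67/6 − (1/3)q_{Largo}), which gives (8/9)q_{Largo} = 179/18 ⇒ q_{Largo} = 11.1875.
Then q_{Mesa} = 67/6 − (1/3)·11.1875 = 7.4375.

11.1875, 7.4375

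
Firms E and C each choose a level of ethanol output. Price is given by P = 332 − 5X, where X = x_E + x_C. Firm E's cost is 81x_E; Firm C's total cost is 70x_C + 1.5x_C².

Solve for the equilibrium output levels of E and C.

Firm E's profit: π = x_E(332 − 5(x_E + x_C)) − 81x_E.
∂π/∂x_E = 251 − 10x_E − 5x_C = 0, so x_E = 25.1 − 0.5x_C.
For C: ∂π/∂x_C = 262 − 13x_C − 5x_E = 0 ⇒ x_C = 262/13 − (5/13)x_E.
Plugging x_C into E's best response: x_E = 25.1 − 0.5(262/13 − (5/13)x_E) ⇒ (21/26)x_E = 1953/130, so x_E = 18.6.
Then x_C = 262/13 − (5/13)·18.6 = 13.

18.6, 13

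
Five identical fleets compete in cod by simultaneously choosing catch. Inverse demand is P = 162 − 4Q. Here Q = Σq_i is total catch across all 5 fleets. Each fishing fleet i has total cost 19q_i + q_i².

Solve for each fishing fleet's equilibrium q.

A representative fishing fleet's profit is π_i = q_i(162 − 4Q) − 19q_i − q_i², with Q = q_i + Σ_{j≠i} q_j.
First-order condition: 143 − 10q_i − 4Σ_{j≠i} q_j = 0.
Imposing symmetry (q_j = q for all j) turns Σ_{j≠i} q_j into 4q, so 143 = 26q and q = 5.5.

5.5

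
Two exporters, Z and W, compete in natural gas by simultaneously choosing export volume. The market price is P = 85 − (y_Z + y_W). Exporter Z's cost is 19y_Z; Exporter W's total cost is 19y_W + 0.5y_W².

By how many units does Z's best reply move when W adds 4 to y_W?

Exporter Z's profit: π = y_Z(85 − (y_Z + y_W)) − 19y_Z.
∂π/∂y_Z = 66 − 2y_Z − y_W = 0, so y_Z = 33 − 0.5y_W.
The reaction-function slope is −0.5, so a 4-unit rise in y_W moves y_Z by −0.5 × 4 = −2. Z's best response falls — the actions are strategic substitutes.

-2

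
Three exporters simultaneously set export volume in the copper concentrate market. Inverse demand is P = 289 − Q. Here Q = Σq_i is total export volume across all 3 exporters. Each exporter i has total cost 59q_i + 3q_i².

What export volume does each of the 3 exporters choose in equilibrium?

23

A representative exporter's profit is π_i = q_i(289 − Q) − 59q_i − 3q_i², with Q = q_i + Σ_{j≠i} q_j.
First-order condition: 230 − 8q_i − Σ_{j≠i} q_j = 0.
In a symmetric equilibrium every exporter chooses the same q, so Σ_{j≠i} q_j = 2q. The condition becomes 230 − 10q = 0, giving q = 230/10 = 23.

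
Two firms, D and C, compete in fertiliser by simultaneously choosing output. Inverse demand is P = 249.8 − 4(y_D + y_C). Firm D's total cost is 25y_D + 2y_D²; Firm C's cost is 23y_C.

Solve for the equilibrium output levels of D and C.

Firm D's profit: π = y_D(249.8 − 4(y_D + y_C)) − 25y_D − 2y_D².
∂π/∂y_D = 224.8 − 12y_D − 4y_C = 0, so y_D = 281/15 − (1/3)y_C.
For C: ∂π/∂y_C = 226.8 − 8y_C − 4y_D = 0 ⇒ y_C = 28.35 − 0.5y_D.
Substituting the second reaction function into the first: y_D = 281/15 − (1/3)(28.35 − 0.5y_D), which gives (5/6)y_D = 557/60 ⇒ y_D = 11.14.
Then y_C = 28.35 − 0.5·11.14 = 22.78.

11.14, 22.78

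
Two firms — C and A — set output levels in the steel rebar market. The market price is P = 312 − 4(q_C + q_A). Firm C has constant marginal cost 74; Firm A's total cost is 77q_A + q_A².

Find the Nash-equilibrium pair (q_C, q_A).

22.5, 14.5

Firm C's profit: π = q_C(312 − 4(q_C + q_A)) − 74q_C.
∂π/∂q_C = 238 − 8q_C − 4q_A = 0, so q_C = 29.75 − 0.5q_A.
For A: ∂π/∂q_A = 235 − 10q_A − 4q_C = 0 ⇒ q_A = 23.5 − 0.4q_C.
Solving the two reaction functions simultaneously: (1 − (−0.5)(−0.4))q_C = 29.75 − 0.5·23.5, so 0.8q_C = 18 and q_C = 22.5.
Then q_A = 23.5 − 0.4·22.5 = 14.5.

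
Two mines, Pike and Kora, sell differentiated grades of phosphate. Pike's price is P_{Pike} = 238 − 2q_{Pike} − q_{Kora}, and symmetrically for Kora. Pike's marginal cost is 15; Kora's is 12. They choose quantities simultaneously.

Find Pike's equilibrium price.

103.8

Mine Pike's profit: π = q_{Pike}(238 − 2q_{Pike} − q_{Kora}) − 15q_{Pike}.
∂π/∂q_{Pike} = 223 − 4q_{Pike} − q_{Kora} = 0 ⇒ q_{Pike} = 55.75 − 0.25q_{Kora}.
Similarly q_{Kora} = 56.5 − 0.25q_{Pike}.
Plugging q_{Kora} into Pike's best response: q_{Pike} = 55.75 − 0.25(56.5 − 0.25q_{Pike}) ⇒ 0.9375q_{Pike} = 41.625, so q_{Pike} = 44.4.
Then q_{Kora} = 56.5 − 0.25·44.4 = 45.4.
P_{Pike} = 238 − 2·44.4 − 45.4 = 103.8.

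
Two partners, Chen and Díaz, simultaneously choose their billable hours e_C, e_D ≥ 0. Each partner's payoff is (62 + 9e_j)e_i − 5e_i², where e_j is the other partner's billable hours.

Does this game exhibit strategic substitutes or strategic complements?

Chen's payoff is (62 + 9e_D)e_C − 5e_C².
∂π/∂e_C = 62 + 9e_D − 10e_C = 0, so e_C = 6.2 + 0.9e_D.
The best-response slope de_C/de_D = 0.9 > 0: the reaction function is upward-sloping, so the choices are strategic complements.

strategic complements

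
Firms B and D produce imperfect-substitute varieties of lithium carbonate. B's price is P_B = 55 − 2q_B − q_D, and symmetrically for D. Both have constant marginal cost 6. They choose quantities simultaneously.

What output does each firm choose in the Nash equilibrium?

9.8

Firm B's profit: π = q_B(55 − 2q_B − q_D) − 6q_B.
∂π/∂q_B = 49 − 4q_B − q_D = 0 ⇒ q_B = 12.25 − 0.25q_D.
The game is symmetric, so in equilibrium q_D = q_B: the reaction function gives 1.25q_B = 12.25, hence q_B = 9.8.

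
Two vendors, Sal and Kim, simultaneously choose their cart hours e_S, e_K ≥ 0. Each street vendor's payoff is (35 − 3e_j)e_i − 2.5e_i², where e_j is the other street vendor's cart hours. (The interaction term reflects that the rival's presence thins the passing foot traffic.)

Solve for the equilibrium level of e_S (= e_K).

4.375

Sal's payoff is (35 − 3e_K)e_S − 2.5e_S².
∂π/∂e_S = 35 − 3e_K − 5e_S = 0, so e_S = 7 − 0.6e_K.
Setting e_S = e_K in the reaction function: e_S = 7 − 0.6e_S, so e_S = 7 / 1.6 = 4.375.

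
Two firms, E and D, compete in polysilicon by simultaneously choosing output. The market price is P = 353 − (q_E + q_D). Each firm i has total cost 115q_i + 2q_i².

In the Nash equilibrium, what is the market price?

Firm E's profit: π = q_E(353 − (q_E + q_D)) − 115q_E − 2q_E².
∂π/∂q_E = 238 − 6q_E − q_D = 0, so q_E = 119/3 − (1/6)q_D.
By symmetry q_D = q_E; substituting into the reaction function, (7/6)q_E = 119/3 and q_E = 34.
Equilibrium price: P = 353 − 68 = 285.

285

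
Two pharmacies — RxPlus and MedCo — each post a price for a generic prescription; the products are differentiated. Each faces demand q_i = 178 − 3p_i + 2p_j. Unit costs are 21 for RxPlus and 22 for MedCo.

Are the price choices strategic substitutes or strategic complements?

RxPlus's profit: π = (p_{RxPlus} − 21)(178 − 3p_{RxPlus} + 2p_{MedCo}).
∂π/∂p_{RxPlus} = 241 − 6p_{RxPlus} + 2p_{MedCo} = 0 ⇒ p_{RxPlus} = 241/6 + (1/3)p_{MedCo}.
The best-response slope dp_{RxPlus}/dp_{MedCo} = 1/3 > 0: the reaction function is upward-sloping, so the choices are strategic complements.

strategic complements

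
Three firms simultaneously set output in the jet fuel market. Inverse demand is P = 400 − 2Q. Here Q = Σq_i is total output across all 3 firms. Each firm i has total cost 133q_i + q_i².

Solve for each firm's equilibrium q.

A representative firm's profit is π_i = q_i(400 − 2Q) − 133q_i − q_i², with Q = q_i + Σ_{j≠i} q_j.
First-order condition: 267 − 6q_i − 2Σ_{j≠i} q_j = 0.
With identical firms, set every q_j = q: then 267 − 6q − 4q = 0, i.e. q = 267/10 = 26.7.

26.7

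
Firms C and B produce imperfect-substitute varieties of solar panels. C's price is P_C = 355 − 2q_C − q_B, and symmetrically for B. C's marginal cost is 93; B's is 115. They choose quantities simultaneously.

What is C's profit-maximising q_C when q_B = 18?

61

Firm C's profit: π = q_C(355 − 2q_C − q_B) − 93q_C.
∂π/∂q_C = 262 − 4q_C − q_B = 0 ⇒ q_C = 65.5 − 0.25q_B.
At q_B = 18: q_C = 65.5 − 0.25·18 = 61.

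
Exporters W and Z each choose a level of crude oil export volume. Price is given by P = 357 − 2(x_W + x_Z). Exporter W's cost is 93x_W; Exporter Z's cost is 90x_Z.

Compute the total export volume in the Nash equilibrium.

Exporter W's profit: π = x_W(357 − 2(x_W + x_Z)) − 93x_W.
∂π/∂x_W = 264 − 4x_W − 2x_Z = 0, so x_W = 66 − 0.5x_Z.
By the same steps for Z: x_Z = 66.75 − 0.5x_W.
Solving the two reaction functions simultaneously: (1 − (−0.5)(−0.5))x_W = 66 − 0.5·66.75, so 0.75x_W = 32.625 and x_W = 43.5.
Then x_Z = 66.75 − 0.5·43.5 = 45.
Total export volume: 43.5 + 45 = 88.5.

88.5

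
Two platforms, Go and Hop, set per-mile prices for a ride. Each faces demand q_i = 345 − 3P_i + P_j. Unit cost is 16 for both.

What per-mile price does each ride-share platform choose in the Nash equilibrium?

Go's profit: π = (P_{Go} − 16)(345 − 3P_{Go} + P_{Hop}).
∂π/∂P_{Go} = 393 − 6P_{Go} + P_{Hop} = 0 ⇒ P_{Go} = 65.5 + (1/6)P_{Hop}.
The game is symmetric, so in equilibrium P_{Hop} = P_{Go}: the reaction function gives (5/6)P_{Go} = 65.5, hence P_{Go} = 78.6.

78.6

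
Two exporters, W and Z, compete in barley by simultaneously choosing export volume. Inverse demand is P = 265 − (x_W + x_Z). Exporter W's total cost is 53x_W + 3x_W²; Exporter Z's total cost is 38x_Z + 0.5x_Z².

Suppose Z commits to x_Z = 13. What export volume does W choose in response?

24.875

Exporter W's profit: π = x_W(265 − (x_W + x_Z)) − 53x_W − 3x_W².
∂π/∂x_W = 212 − 8x_W − x_Z = 0, so x_W = 26.5 − 0.125x_Z.
At x_Z = 13: x_W = 26.5 − 0.125·13 = 24.875.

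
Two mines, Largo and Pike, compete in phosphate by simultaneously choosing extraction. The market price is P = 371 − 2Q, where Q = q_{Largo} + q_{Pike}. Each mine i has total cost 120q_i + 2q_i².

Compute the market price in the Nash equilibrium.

Mine Largo's profit: π = q_{Largo}(371 − 2(q_{Largo} + q_{Pike})) − 120q_{Largo} − 2q_{Largo}².
∂π/∂q_{Largo} = 251 − 8q_{Largo} − 2q_{Pike} = 0, so q_{Largo} = 31.375 − 0.25q_{Pike}.
The game is symmetric, so in equilibrium q_{Pike} = q_{Largo}: the reaction function gives 1.25q_{Largo} = 31.375, hence q_{Largo} = 25.1.
Equilibrium price: P = 371 − 2·50.2 = 270.6.

270.6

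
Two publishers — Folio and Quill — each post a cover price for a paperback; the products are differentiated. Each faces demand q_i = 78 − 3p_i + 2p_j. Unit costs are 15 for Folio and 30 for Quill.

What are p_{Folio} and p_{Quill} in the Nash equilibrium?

Folio's profit: π = (p_{Folio} − 15)(78 − 3p_{Folio} + 2p_{Quill}).
∂π/∂p_{Folio} = 123 − 6p_{Folio} + 2p_{Quill} = 0 ⇒ p_{Folio} = 20.5 + (1/3)p_{Quill}.
Similarly p_{Quill} = 28 + (1/3)p_{Folio}.
Plugging p_{Quill} into Folio's best response: p_{Folio} = 20.5 + (1/3)(28 + (1/3)p_{Folio}) ⇒ (8/9)p_{Folio} = 179/6, so p_{Folio} = 33.5625.
Then p_{Quill} = 28 + (1/3)·33.5625 = 39.1875.

33.5625, 39.1875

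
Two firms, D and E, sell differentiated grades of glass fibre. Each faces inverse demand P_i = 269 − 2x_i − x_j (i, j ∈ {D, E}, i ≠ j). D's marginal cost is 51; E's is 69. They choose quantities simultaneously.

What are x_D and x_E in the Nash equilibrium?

44.8, 38.8

Firm D's profit: π = x_D(269 − 2x_D − x_E) − 51x_D.
∂π/∂x_D = 218 − 4x_D − x_E = 0 ⇒ x_D = 54.5 − 0.25x_E.
Similarly x_E = 50 − 0.25x_D.
Plugging x_E into D's best response: x_D = 54.5 − 0.25(50 − 0.25x_D) ⇒ 0.9375x_D = 42, so x_D = 44.8.
Then x_E = 50 − 0.25·44.8 = 38.8.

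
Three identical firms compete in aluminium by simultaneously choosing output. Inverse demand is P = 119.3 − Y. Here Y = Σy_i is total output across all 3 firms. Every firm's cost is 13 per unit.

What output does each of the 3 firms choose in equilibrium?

26.575

A representative firm's profit is π_i = y_i(119.3 − Y) − 13y_i, with Y = y_i + Σ_{j≠i} y_j.
First-order condition: 106.3 − 2y_i − Σ_{j≠i} y_j = 0.
In a symmetric equilibrium every firm chooses the same y, so Σ_{j≠i} y_j = 2y. The condition becomes 106.3 − 4y = 0, giving y = 106.3/4 = 26.575.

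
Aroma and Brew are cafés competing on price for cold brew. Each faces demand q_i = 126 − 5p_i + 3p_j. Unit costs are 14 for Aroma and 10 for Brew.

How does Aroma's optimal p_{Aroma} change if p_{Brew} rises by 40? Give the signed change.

12

Aroma's profit: π = (p_{Aroma} − 14)(126 − 5p_{Aroma} + 3p_{Brew}).
∂π/∂p_{Aroma} = 196 − 10p_{Aroma} + 3p_{Brew} = 0 ⇒ p_{Aroma} = 19.6 + 0.3p_{Brew}.
The reaction-function slope is 0.3, so a 40-unit rise in p_{Brew} moves p_{Aroma} by 0.3 × 40 = 12. Aroma's best response rises — the actions are strategic complements.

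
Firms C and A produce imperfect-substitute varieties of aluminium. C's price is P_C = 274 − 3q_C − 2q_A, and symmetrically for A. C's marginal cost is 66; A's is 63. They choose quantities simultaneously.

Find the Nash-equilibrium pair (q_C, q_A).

Firm C's profit: π = q_C(274 − 3q_C − 2q_A) − 66q_C.
∂π/∂q_C = 208 − 6q_C − 2q_A = 0 ⇒ q_C = 104/3 − (1/3)q_A.
Similarly q_A = 211/6 − (1/3)q_C.
Solving the two reaction functions simultaneously: (1 − (−1/3)(−1/3))q_C = 104/3 − (1/3)·(211/6), so (8/9)q_C = 413/18 and q_C = 25.8125.
Then q_A = 211/6 − (1/3)·25.8125 = 26.5625.

25.8125, 26.5625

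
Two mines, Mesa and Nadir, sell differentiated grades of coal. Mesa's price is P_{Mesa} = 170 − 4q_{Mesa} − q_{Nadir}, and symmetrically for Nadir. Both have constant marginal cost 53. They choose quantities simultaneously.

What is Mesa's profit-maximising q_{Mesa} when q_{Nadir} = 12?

13.125

Mine Mesa's profit: π = q_{Mesa}(170 − 4q_{Mesa} − q_{Nadir}) − 53q_{Mesa}.
∂π/∂q_{Mesa} = 117 − 8q_{Mesa} − q_{Nadir} = 0 ⇒ q_{Mesa} = 14.625 − 0.125q_{Nadir}.
At q_{Nadir} = 12: q_{Mesa} = 14.625 − 0.125·12 = 13.125.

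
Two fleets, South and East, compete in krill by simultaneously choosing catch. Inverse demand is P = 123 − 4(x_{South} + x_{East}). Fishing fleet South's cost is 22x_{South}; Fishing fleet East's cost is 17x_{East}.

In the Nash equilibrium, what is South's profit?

256

Fishing fleet South's profit: π = x_{South}(123 − 4(x_{South} + x_{East})) − 22x_{South}.
∂π/∂x_{South} = 101 − 8x_{South} − 4x_{East} = 0, so x_{South} = 12.625 − 0.5x_{East}.
By the same steps for East: x_{East} = 13.25 − 0.5x_{South}.
Solving the two reaction functions simultaneously: (1 − (−0.5)(−0.5))x_{South} = 12.625 − 0.5·13.25, so 0.75x_{South} = 6 and x_{South} = 8.
Then x_{East} = 13.25 − 0.5·8 = 9.25.
Price P = 123 − 4·17.25 = 54.
South's profit: (54 − 22)·8 = 256.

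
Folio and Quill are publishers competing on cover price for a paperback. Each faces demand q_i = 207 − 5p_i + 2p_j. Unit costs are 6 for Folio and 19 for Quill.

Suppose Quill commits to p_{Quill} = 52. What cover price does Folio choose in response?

Folio's profit: π = (p_{Folio} − 6)(207 − 5p_{Folio} + 2p_{Quill}).
∂π/∂p_{Folio} = 237 − 10p_{Folio} + 2p_{Quill} = 0 ⇒ p_{Folio} = 23.7 + 0.2p_{Quill}.
At p_{Quill} = 52: p_{Folio} = 23.7 + 0.2·52 = 34.1.

34.1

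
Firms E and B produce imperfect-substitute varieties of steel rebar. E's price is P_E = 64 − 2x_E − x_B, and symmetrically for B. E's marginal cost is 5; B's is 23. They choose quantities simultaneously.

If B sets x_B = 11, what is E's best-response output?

12

Firm E's profit: π = x_E(64 − 2x_E − x_B) − 5x_E.
∂π/∂x_E = 59 − 4x_E − x_B = 0 ⇒ x_E = 14.75 − 0.25x_B.
At x_B = 11: x_E = 14.75 − 0.25·11 = 12.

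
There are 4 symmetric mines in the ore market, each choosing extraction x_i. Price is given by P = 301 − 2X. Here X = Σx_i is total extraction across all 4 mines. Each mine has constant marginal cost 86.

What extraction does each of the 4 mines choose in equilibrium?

21.5

A representative mine's profit is π_i = x_i(301 − 2X) − 86x_i, with X = x_i + Σ_{j≠i} x_j.
First-order condition: 215 − 4x_i − 2Σ_{j≠i} x_j = 0.
With identical mines, set every x_j = x: then 215 − 4x − 6x = 0, i.e. x = 215/10 = 21.5.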